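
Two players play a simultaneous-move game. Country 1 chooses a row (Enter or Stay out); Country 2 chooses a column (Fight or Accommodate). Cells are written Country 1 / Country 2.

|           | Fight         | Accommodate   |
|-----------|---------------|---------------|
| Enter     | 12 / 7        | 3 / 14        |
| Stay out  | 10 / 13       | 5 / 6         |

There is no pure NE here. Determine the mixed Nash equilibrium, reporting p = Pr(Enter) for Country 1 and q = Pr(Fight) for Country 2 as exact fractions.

p = 1/2, q = 1/2

In a mixed NE each player is indifferent between their pure strategies, so the opponent's mix sets the indifference.
Country 2 indifferent between Fight and Accommodate: p·7 + (1−p)·13 = p·14 + (1−p)·6 ⟹ 13 + (-6)p = 6 + 8p ⟹ p = 1/2.
Country 1 indifferent between Enter and Stay out: q·12 + (1−q)·3 = q·10 + (1−q)·5 ⟹ 3 + 9q = 5 + 5q ⟹ q = 1/2.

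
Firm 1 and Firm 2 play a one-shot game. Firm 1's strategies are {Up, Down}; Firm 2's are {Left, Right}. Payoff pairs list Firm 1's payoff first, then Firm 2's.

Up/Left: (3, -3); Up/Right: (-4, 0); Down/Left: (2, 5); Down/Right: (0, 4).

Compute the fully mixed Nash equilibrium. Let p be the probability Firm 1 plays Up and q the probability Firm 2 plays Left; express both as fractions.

p = 1/4, q = 4/5

Each player's mixing probability is pinned down by making the *other* player indifferent.
Firm 2 indifferent between Left and Right: p·(-3) + (1−p)·5 = p·0 + (1−p)·4 ⟹ 5 + (-8)p = 4 + (-4)p ⟹ p = 1/4.
Firm 1 indifferent between Up and Down: q·3 + (1−q)·(-4) = q·2 + (1−q)·0 ⟹ (-4) + 7q = 0 + 2q ⟹ q = 4/5.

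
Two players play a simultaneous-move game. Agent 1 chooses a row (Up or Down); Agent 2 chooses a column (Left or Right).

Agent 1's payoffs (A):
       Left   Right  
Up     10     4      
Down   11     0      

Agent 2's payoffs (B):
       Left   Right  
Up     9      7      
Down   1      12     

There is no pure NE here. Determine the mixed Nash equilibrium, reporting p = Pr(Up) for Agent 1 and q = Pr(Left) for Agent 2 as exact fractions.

In a mixed NE each player is indifferent between their pure strategies, so the opponent's mix sets the indifference.
Agent 2 indifferent between Left and Right: p·9 + (1−p)·1 = p·7 + (1−p)·12 ⟹ 1 + 8p = 12 + (-5)p ⟹ p = 11/13.
Agent 1 indifferent between Up and Down: q·10 + (1−q)·4 = q·11 + (1−q)·0 ⟹ 4 + 6q = 0 + 11q ⟹ q = 4/5.

p = 11/13, q = 4/5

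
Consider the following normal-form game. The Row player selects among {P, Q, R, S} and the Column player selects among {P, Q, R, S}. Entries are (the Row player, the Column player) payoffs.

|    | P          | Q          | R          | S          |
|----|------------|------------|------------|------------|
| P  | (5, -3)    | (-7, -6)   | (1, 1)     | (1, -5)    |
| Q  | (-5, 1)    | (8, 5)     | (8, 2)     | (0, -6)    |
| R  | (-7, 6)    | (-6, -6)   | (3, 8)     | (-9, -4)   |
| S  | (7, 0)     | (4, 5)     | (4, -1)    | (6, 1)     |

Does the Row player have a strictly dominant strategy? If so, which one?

Check whether one of the Row player's strategies beats all alternatives regardless of what the opponent does.
P is not dominant: against P, S gives 7 > 5.
Q is not dominant: against P, P gives 5 > -5.
R is not dominant: against P, P gives 5 > -7.
S is not dominant: against Q, Q gives 8 > 4.
No single strategy is best against every opponent action.

No strictly dominant strategy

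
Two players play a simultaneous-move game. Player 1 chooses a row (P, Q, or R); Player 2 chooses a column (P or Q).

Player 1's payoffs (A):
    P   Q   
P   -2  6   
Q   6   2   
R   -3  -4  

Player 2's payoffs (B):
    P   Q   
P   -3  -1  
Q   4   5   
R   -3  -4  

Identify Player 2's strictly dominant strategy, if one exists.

No strictly dominant strategy

Check whether one of Player 2's strategies beats all alternatives regardless of what the opponent does.
P is not dominant: against P, Q gives -1 > -3.
Q is not dominant: against R, P gives -3 > -4.
No single strategy is best against every opponent action.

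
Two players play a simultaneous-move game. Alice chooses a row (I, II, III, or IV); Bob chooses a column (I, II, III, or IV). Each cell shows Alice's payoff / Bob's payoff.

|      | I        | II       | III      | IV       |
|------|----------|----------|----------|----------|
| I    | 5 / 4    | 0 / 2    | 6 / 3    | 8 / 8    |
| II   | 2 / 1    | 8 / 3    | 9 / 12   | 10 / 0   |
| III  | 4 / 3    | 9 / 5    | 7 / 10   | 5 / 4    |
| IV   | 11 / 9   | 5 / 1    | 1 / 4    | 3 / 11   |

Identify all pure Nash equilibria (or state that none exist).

(II, III)

A profile is a Nash equilibrium when each player is best-responding to the other.
Alice's best responses — vs I: IV (payoff 11); vs II: III (payoff 9); vs III: II (payoff 9); vs IV: II (payoff 10).
Bob's best responses — vs I: IV (payoff 8); vs II: III (payoff 12); vs III: III (payoff 10); vs IV: IV (payoff 11).
The only mutual best response is (II, III); neither player gains by switching there.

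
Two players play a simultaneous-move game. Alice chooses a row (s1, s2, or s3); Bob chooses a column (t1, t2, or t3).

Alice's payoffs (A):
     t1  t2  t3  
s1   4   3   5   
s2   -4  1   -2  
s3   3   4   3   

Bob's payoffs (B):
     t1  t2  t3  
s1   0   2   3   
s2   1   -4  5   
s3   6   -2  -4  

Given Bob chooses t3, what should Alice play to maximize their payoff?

With Bob fixed at t3, Alice's payoffs are: s1 → 5, s2 → -2, s3 → 3.
The maximum is 5, achieved by s1.

s1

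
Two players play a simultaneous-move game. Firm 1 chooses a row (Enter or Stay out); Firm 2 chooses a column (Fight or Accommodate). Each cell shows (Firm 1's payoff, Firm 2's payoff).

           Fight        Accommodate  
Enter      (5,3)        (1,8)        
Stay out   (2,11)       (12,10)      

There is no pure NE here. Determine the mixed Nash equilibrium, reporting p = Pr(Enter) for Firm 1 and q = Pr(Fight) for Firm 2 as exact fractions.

In a mixed NE each player is indifferent between their pure strategies, so the opponent's mix sets the indifference.
Firm 2 indifferent between Fight and Accommodate: p·3 + (1−p)·11 = p·8 + (1−p)·10 ⟹ 11 + (-8)p = 10 + (-2)p ⟹ p = 1/6.
Firm 1 indifferent between Enter and Stay out: q·5 + (1−q)·1 = q·2 + (1−q)·12 ⟹ 1 + 4q = 12 + (-10)q ⟹ q = 11/14.

p = 1/6, q = 11/14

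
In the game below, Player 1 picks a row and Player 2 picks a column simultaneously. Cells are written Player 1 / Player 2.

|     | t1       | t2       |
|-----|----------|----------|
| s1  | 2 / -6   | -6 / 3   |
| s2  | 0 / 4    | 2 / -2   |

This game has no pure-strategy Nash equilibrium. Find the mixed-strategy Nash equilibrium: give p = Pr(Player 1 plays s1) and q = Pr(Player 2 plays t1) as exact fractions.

p = 2/5, q = 4/5

Each player's mixing probability is pinned down by making the *other* player indifferent.
Player 2 indifferent between t1 and t2: p·(-6) + (1−p)·4 = p·3 + (1−p)·(-2) ⟹ 4 + (-10)p = (-2) + 5p ⟹ p = 2/5.
Player 1 indifferent between s1 and s2: q·2 + (1−q)·(-6) = q·0 + (1−q)·2 ⟹ (-6) + 8q = 2 + (-2)q ⟹ q = 4/5.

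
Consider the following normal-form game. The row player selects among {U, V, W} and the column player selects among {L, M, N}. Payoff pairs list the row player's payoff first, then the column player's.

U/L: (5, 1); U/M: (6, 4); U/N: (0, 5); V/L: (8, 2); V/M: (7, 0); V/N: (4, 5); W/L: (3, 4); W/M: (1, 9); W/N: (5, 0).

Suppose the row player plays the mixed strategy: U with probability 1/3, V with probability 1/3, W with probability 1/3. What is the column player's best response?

M

Compute the column player's expected payoff from each pure strategy against the given mix.
L: (1/3)·1 + (1/3)·2 + (1/3)·4 = 7/3
M: (1/3)·4 + (1/3)·0 + (1/3)·9 = 13/3
N: (1/3)·5 + (1/3)·5 + (1/3)·0 = 10/3
Highest expected payoff is 13/3, from M.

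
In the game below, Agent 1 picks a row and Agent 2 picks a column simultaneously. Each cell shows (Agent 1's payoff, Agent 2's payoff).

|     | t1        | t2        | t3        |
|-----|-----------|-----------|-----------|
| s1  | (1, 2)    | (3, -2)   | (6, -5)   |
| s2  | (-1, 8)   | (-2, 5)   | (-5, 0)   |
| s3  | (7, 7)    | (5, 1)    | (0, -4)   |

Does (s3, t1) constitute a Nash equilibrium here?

Yes

Holding Agent 2 at t1: Agent 1 gets 7 from s3, versus 1 from s1, -1 from s2. No profitable deviation for Agent 1.
Holding Agent 1 at s3: Agent 2 gets 7 from t1, versus 1 from t2, -4 from t3. No profitable deviation for Agent 2 either.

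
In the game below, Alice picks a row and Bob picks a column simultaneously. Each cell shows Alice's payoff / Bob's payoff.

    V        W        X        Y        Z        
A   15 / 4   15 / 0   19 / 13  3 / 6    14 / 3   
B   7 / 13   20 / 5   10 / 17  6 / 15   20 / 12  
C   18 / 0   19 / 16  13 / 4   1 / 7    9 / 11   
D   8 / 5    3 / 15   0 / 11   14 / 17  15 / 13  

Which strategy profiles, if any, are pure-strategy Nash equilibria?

Check mutual best responses: a cell is a NE iff neither player can gain by unilaterally deviating.
Alice's best responses — vs V: C (payoff 18); vs W: B (payoff 20); vs X: A (payoff 19); vs Y: D (payoff 14); vs Z: B (payoff 20).
Bob's best responses — vs A: X (payoff 13); vs B: X (payoff 17); vs C: W (payoff 16); vs D: Y (payoff 17).
Mutual best responses occur at (A, X) and (D, Y); at each, neither player gains by switching.

(A, X) and (D, Y)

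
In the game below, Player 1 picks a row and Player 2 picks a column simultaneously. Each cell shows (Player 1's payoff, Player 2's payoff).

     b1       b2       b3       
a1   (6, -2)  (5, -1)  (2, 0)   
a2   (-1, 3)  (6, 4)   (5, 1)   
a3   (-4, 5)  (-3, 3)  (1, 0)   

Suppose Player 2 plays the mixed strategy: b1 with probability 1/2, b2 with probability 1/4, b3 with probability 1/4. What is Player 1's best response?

a1

Player 1's best reply maximizes expected payoff against the mix.
a1: (1/2)·6 + (1/4)·5 + (1/4)·2 = 19/4
a2: (1/2)·(-1) + (1/4)·6 + (1/4)·5 = 9/4
a3: (1/2)·(-4) + (1/4)·(-3) + (1/4)·1 = -5/2
Highest expected payoff is 19/4, from a1.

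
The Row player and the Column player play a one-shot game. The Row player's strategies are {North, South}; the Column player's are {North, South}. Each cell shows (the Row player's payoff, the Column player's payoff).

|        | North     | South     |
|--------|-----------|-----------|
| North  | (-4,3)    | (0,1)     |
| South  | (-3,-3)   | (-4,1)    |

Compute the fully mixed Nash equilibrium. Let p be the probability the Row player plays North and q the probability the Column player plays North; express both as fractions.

Each player's mixing probability is pinned down by making the *other* player indifferent.
The Column player indifferent between North and South: p·3 + (1−p)·(-3) = p·1 + (1−p)·1 ⟹ (-3) + 6p = 1 + 0p ⟹ p = 2/3.
The Row player indifferent between North and South: q·(-4) + (1−q)·0 = q·(-3) + (1−q)·(-4) ⟹ 0 + (-4)q = (-4) + 1q ⟹ q = 4/5.

p = 2/3, q = 4/5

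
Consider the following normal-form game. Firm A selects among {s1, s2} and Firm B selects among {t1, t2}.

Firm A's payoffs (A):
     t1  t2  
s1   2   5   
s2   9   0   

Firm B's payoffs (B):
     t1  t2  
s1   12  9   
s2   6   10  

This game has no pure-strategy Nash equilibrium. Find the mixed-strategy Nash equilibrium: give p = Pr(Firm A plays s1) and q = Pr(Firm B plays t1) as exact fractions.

In a mixed NE each player is indifferent between their pure strategies, so the opponent's mix sets the indifference.
Firm B indifferent between t1 and t2: p·12 + (1−p)·6 = p·9 + (1−p)·10 ⟹ 6 + 6p = 10 + (-1)p ⟹ p = 4/7.
Firm A indifferent between s1 and s2: q·2 + (1−q)·5 = q·9 + (1−q)·0 ⟹ 5 + (-3)q = 0 + 9q ⟹ q = 5/12.

p = 4/7, q = 5/12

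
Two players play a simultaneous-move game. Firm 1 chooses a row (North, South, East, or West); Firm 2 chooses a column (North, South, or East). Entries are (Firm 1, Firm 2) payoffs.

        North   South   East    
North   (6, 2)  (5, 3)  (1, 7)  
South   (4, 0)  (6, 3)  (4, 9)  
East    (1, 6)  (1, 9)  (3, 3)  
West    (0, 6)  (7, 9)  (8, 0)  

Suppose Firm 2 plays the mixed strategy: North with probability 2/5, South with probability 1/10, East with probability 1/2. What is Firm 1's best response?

West

Compute Firm 1's expected payoff from each pure strategy against the given mix.
North: (2/5)·6 + (1/10)·5 + (1/2)·1 = 17/5
South: (2/5)·4 + (1/10)·6 + (1/2)·4 = 21/5
East: (2/5)·1 + (1/10)·1 + (1/2)·3 = 2
West: (2/5)·0 + (1/10)·7 + (1/2)·8 = 47/10
Highest expected payoff is 47/10, from West.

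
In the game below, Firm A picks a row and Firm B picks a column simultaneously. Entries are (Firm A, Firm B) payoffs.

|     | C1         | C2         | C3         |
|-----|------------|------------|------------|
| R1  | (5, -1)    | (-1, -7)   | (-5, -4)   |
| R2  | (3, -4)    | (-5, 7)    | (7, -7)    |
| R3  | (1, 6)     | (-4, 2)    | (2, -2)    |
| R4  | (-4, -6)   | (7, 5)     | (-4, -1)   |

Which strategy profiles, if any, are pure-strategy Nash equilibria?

(R1, C1) and (R4, C2)

Find each player's best response to every opponent strategy; NE are the intersections.
Firm A's best responses — vs C1: R1 (payoff 5); vs C2: R4 (payoff 7); vs C3: R2 (payoff 7).
Firm B's best responses — vs R1: C1 (payoff -1); vs R2: C2 (payoff 7); vs R3: C1 (payoff 6); vs R4: C2 (payoff 5).
Mutual best responses occur at (R1, C1) and (R4, C2); at each, neither player gains by switching.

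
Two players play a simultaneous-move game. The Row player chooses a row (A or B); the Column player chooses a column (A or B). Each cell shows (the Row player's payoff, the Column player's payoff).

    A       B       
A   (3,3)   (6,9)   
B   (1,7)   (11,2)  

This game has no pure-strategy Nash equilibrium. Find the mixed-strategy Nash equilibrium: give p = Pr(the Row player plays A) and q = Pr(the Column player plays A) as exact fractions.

p = 5/11, q = 5/7

Each player's mixing probability is pinned down by making the *other* player indifferent.
The Column player indifferent between A and B: p·3 + (1−p)·7 = p·9 + (1−p)·2 ⟹ 7 + (-4)p = 2 + 7p ⟹ p = 5/11.
The Row player indifferent between A and B: q·3 + (1−q)·6 = q·1 + (1−q)·11 ⟹ 6 + (-3)q = 11 + (-10)q ⟹ q = 5/7.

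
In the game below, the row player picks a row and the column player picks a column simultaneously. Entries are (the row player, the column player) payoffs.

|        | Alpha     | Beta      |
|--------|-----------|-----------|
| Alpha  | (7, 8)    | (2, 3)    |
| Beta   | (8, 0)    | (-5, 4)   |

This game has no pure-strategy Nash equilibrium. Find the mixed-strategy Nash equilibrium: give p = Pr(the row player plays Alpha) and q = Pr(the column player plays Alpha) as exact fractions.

p = 4/9, q = 7/8

Each player's mixing probability is pinned down by making the *other* player indifferent.
The column player indifferent between Alpha and Beta: p·8 + (1−p)·0 = p·3 + (1−p)·4 ⟹ 0 + 8p = 4 + (-1)p ⟹ p = 4/9.
The row player indifferent between Alpha and Beta: q·7 + (1−q)·2 = q·8 + (1−q)·(-5) ⟹ 2 + 5q = (-5) + 13q ⟹ q = 7/8.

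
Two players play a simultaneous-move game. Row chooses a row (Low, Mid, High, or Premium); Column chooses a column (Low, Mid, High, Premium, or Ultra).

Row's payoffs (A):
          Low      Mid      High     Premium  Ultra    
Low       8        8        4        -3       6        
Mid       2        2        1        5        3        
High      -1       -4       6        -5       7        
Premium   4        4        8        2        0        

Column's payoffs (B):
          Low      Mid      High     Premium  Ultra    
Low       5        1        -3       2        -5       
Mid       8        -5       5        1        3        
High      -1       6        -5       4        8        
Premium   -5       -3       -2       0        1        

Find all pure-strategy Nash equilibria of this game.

A profile is a Nash equilibrium when each player is best-responding to the other.
Row's best responses — vs Low: Low (payoff 8); vs Mid: Low (payoff 8); vs High: Premium (payoff 8); vs Premium: Mid (payoff 5); vs Ultra: High (payoff 7).
Column's best responses — vs Low: Low (payoff 5); vs Mid: Low (payoff 8); vs High: Ultra (payoff 8); vs Premium: Ultra (payoff 1).
Mutual best responses occur at (Low, Low) and (High, Ultra); at each, neither player gains by switching.

(Low, Low) and (High, Ultra)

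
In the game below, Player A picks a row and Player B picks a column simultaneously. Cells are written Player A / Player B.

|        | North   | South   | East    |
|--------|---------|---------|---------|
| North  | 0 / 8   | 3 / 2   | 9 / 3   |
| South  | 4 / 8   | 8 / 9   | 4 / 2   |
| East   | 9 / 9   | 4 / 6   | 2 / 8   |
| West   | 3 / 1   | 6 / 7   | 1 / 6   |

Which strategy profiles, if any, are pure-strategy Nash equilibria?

Find each player's best response to every opponent strategy; NE are the intersections.
Player A's best responses — vs North: East (payoff 9); vs South: South (payoff 8); vs East: North (payoff 9).
Player B's best responses — vs North: North (payoff 8); vs South: South (payoff 9); vs East: North (payoff 9); vs West: South (payoff 7).
Mutual best responses occur at (South, South) and (East, North); at each, neither player gains by switching.

(South, South) and (East, North)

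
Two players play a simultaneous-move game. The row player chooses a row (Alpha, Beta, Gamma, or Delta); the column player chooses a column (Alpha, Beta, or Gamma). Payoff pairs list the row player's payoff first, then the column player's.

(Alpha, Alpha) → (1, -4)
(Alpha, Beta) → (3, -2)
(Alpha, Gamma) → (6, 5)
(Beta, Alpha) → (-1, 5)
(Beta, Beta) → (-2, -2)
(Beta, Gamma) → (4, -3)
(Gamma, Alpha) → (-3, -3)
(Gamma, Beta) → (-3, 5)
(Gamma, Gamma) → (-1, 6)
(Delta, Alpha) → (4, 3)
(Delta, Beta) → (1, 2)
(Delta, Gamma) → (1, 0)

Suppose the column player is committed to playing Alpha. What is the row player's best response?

With the column player fixed at Alpha, the row player's payoffs are: Alpha → 1, Beta → -1, Gamma → -3, Delta → 4.
The maximum is 4, achieved by Delta.

Delta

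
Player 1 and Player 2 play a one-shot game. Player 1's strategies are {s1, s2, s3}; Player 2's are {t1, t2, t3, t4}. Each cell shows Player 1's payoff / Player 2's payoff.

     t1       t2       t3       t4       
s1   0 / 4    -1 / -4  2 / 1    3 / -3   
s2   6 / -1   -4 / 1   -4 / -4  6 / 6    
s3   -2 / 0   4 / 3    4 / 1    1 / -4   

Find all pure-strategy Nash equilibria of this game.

Check mutual best responses: a cell is a NE iff neither player can gain by unilaterally deviating.
Player 1's best responses — vs t1: s2 (payoff 6); vs t2: s3 (payoff 4); vs t3: s3 (payoff 4); vs t4: s2 (payoff 6).
Player 2's best responses — vs s1: t1 (payoff 4); vs s2: t4 (payoff 6); vs s3: t2 (payoff 3).
Mutual best responses occur at (s2, t4) and (s3, t2); at each, neither player gains by switching.

(s2, t4) and (s3, t2)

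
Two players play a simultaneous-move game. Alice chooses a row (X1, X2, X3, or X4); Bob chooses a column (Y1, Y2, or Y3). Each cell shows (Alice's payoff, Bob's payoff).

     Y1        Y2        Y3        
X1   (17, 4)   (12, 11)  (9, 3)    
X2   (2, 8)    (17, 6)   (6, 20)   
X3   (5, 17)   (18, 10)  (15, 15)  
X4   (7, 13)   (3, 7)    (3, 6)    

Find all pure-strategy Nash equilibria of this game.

There is no pure-strategy Nash equilibrium

Find each player's best response to every opponent strategy; NE are the intersections.
Alice's best responses — vs Y1: X1 (payoff 17); vs Y2: X3 (payoff 18); vs Y3: X3 (payoff 15).
Bob's best responses — vs X1: Y2 (payoff 11); vs X2: Y3 (payoff 20); vs X3: Y1 (payoff 17); vs X4: Y1 (payoff 13).
No cell has both players best-responding. For instance, Alice's best reply to Y3 is X3, but against X3 Bob prefers Y1 over Y3.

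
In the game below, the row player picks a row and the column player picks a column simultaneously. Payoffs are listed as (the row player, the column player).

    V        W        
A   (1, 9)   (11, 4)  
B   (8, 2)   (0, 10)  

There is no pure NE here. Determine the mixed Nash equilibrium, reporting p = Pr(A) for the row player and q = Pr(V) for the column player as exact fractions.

p = 8/13, q = 11/18

In a mixed NE each player is indifferent between their pure strategies, so the opponent's mix sets the indifference.
The column player indifferent between V and W: p·9 + (1−p)·2 = p·4 + (1−p)·10 ⟹ 2 + 7p = 10 + (-6)p ⟹ p = 8/13.
The row player indifferent between A and B: q·1 + (1−q)·11 = q·8 + (1−q)·0 ⟹ 11 + (-10)q = 0 + 8q ⟹ q = 11/18.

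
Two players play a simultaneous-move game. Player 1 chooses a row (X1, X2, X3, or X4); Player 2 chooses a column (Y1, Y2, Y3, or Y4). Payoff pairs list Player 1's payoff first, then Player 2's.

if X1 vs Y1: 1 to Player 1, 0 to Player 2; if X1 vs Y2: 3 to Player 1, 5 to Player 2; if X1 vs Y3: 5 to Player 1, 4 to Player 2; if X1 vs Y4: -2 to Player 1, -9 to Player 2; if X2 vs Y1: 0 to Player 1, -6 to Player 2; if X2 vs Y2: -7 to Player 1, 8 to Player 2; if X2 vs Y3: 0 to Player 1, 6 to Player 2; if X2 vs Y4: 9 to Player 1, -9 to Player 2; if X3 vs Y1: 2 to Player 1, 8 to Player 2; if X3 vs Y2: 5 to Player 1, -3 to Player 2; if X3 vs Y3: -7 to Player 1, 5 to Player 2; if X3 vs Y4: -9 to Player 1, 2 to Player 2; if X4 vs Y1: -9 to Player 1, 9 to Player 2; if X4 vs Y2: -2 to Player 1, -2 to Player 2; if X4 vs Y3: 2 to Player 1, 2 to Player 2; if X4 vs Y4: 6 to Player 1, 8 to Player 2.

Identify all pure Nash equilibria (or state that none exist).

Check mutual best responses: a cell is a NE iff neither player can gain by unilaterally deviating.
Player 1's best responses — vs Y1: X3 (payoff 2); vs Y2: X3 (payoff 5); vs Y3: X1 (payoff 5); vs Y4: X2 (payoff 9).
Player 2's best responses — vs X1: Y2 (payoff 5); vs X2: Y2 (payoff 8); vs X3: Y1 (payoff 8); vs X4: Y1 (payoff 9).
The only mutual best response is (X3, Y1); neither player gains by switching there.

(X3, Y1)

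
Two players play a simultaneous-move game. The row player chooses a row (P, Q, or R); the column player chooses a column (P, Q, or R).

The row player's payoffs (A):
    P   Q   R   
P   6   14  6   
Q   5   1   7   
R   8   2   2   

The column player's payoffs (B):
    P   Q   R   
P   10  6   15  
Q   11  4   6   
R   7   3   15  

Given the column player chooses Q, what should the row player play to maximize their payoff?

With the column player fixed at Q, the row player's payoffs are: P → 14, Q → 1, R → 2.
The maximum is 14, achieved by P.

P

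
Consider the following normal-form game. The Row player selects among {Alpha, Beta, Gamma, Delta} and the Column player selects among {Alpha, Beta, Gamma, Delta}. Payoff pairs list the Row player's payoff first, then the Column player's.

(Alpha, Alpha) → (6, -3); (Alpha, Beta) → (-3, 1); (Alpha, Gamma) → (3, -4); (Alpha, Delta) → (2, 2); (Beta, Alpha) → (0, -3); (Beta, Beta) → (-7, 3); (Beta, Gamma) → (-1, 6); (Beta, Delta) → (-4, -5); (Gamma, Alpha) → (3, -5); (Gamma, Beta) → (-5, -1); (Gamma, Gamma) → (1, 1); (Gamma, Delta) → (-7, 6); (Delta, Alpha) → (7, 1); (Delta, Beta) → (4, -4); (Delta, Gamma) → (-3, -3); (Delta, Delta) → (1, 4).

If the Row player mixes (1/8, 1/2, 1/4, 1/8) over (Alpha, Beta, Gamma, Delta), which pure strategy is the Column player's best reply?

Compute the Column player's expected payoff from each pure strategy against the given mix.
Alpha: (1/8)·(-3) + (1/2)·(-3) + (1/4)·(-5) + (1/8)·1 = -3
Beta: (1/8)·1 + (1/2)·3 + (1/4)·(-1) + (1/8)·(-4) = 7/8
Gamma: (1/8)·(-4) + (1/2)·6 + (1/4)·1 + (1/8)·(-3) = 19/8
Delta: (1/8)·2 + (1/2)·(-5) + (1/4)·6 + (1/8)·4 = -1/4
Highest expected payoff is 19/8, from Gamma.

Gamma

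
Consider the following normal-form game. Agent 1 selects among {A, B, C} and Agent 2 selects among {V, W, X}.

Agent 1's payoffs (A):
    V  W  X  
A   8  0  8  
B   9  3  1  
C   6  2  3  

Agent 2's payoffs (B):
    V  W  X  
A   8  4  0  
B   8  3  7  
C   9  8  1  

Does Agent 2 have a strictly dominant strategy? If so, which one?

V

Check whether one of Agent 2's strategies beats all alternatives regardless of what the opponent does.
V strictly dominates: vs A: 8 > each of {4, 0}; vs B: 8 > each of {3, 7}; vs C: 9 > each of {8, 1}.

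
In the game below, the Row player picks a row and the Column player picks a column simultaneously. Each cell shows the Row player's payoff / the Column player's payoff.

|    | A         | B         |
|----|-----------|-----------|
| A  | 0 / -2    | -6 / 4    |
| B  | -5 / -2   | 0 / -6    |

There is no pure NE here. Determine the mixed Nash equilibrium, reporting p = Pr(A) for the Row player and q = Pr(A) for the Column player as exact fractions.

In a mixed NE each player is indifferent between their pure strategies, so the opponent's mix sets the indifference.
The Column player indifferent between A and B: p·(-2) + (1−p)·(-2) = p·4 + (1−p)·(-6) ⟹ (-2) + 0p = (-6) + 10p ⟹ p = 2/5.
The Row player indifferent between A and B: q·0 + (1−q)·(-6) = q·(-5) + (1−q)·0 ⟹ (-6) + 6q = 0 + (-5)q ⟹ q = 6/11.

p = 2/5, q = 6/11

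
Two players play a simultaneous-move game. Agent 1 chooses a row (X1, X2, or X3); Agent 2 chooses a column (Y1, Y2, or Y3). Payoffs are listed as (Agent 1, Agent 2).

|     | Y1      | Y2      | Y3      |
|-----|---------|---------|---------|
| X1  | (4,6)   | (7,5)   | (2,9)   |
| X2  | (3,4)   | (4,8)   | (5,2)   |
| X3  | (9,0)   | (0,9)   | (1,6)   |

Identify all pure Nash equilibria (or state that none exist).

Check mutual best responses: a cell is a NE iff neither player can gain by unilaterally deviating.
Agent 1's best responses — vs Y1: X3 (payoff 9); vs Y2: X1 (payoff 7); vs Y3: X2 (payoff 5).
Agent 2's best responses — vs X1: Y3 (payoff 9); vs X2: Y2 (payoff 8); vs X3: Y2 (payoff 9).
No cell has both players best-responding. For instance, Agent 1's best reply to Y2 is X1, but against X1 Agent 2 prefers Y3 over Y2.

There is no pure-strategy Nash equilibrium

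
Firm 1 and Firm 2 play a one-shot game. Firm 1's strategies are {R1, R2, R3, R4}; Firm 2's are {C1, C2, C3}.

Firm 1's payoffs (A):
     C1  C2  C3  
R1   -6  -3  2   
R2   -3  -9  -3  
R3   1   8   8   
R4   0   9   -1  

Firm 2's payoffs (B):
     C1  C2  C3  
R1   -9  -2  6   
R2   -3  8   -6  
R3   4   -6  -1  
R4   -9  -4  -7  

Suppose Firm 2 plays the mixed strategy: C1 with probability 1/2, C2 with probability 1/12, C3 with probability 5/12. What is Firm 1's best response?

Firm 1's best reply maximizes expected payoff against the mix.
R1: (1/2)·(-6) + (1/12)·(-3) + (5/12)·2 = -29/12
R2: (1/2)·(-3) + (1/12)·(-9) + (5/12)·(-3) = -7/2
R3: (1/2)·1 + (1/12)·8 + (5/12)·8 = 9/2
R4: (1/2)·0 + (1/12)·9 + (5/12)·(-1) = 1/3
Highest expected payoff is 9/2, from R3.

R3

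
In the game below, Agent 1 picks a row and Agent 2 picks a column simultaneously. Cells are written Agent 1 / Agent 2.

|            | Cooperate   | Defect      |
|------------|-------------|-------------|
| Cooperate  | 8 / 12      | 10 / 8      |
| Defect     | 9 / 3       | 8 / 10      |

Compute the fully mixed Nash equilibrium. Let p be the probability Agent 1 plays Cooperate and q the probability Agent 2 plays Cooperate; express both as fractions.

p = 7/11, q = 2/3

In a mixed NE each player is indifferent between their pure strategies, so the opponent's mix sets the indifference.
Agent 2 indifferent between Cooperate and Defect: p·12 + (1−p)·3 = p·8 + (1−p)·10 ⟹ 3 + 9p = 10 + (-2)p ⟹ p = 7/11.
Agent 1 indifferent between Cooperate and Defect: q·8 + (1−q)·10 = q·9 + (1−q)·8 ⟹ 10 + (-2)q = 8 + 1q ⟹ q = 2/3.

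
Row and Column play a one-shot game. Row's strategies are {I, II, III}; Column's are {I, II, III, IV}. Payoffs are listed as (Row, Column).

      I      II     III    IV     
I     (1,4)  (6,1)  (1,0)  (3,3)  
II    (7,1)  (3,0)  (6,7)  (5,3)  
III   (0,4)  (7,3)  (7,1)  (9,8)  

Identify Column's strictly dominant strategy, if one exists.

None

A strategy is strictly dominant if it gives Column a strictly higher payoff than every other strategy, against every choice by the opponent.
I is not dominant: against II, III gives 7 > 1.
II is not dominant: against I, I gives 4 > 1.
III is not dominant: against I, I gives 4 > 0.
IV is not dominant: against I, I gives 4 > 3.
No single strategy is best against every opponent action.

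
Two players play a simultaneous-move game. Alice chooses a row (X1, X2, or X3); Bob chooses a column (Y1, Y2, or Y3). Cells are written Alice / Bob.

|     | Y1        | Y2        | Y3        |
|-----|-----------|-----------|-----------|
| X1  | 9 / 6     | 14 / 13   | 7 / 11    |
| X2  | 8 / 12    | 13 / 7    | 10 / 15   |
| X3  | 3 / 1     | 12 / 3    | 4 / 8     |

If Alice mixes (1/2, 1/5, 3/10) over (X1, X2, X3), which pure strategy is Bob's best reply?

Bob's best reply maximizes expected payoff against the mix.
Y1: (1/2)·6 + (1/5)·12 + (3/10)·1 = 57/10
Y2: (1/2)·13 + (1/5)·7 + (3/10)·3 = 44/5
Y3: (1/2)·11 + (1/5)·15 + (3/10)·8 = 109/10
Highest expected payoff is 109/10, from Y3.

Y3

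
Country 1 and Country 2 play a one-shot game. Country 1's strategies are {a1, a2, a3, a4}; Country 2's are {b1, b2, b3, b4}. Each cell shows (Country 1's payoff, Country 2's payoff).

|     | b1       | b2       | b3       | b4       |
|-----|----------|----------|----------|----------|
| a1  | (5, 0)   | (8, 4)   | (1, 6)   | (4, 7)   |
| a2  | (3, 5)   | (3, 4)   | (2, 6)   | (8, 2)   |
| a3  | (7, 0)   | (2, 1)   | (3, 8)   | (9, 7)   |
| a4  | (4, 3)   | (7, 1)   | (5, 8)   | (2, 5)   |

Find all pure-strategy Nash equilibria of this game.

(a4, b3)

Find each player's best response to every opponent strategy; NE are the intersections.
Country 1's best responses — vs b1: a3 (payoff 7); vs b2: a1 (payoff 8); vs b3: a4 (payoff 5); vs b4: a3 (payoff 9).
Country 2's best responses — vs a1: b4 (payoff 7); vs a2: b3 (payoff 6); vs a3: b3 (payoff 8); vs a4: b3 (payoff 8).
The only mutual best response is (a4, b3); neither player gains by switching there.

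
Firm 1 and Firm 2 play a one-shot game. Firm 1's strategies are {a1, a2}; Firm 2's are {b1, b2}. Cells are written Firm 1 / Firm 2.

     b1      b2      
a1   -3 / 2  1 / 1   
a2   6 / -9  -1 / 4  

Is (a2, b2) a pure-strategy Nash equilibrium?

Holding Firm 2 at b2: Firm 1 gets -1 from a2 but could get 1 by switching to a1. Firm 1 has a profitable deviation.

No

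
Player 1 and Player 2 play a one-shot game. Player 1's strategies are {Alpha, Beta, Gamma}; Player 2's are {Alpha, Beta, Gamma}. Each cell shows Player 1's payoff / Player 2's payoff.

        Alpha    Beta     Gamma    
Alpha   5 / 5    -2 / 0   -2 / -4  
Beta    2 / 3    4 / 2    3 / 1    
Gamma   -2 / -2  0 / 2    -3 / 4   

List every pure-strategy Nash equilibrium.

Check mutual best responses: a cell is a NE iff neither player can gain by unilaterally deviating.
Player 1's best responses — vs Alpha: Alpha (payoff 5); vs Beta: Beta (payoff 4); vs Gamma: Beta (payoff 3).
Player 2's best responses — vs Alpha: Alpha (payoff 5); vs Beta: Alpha (payoff 3); vs Gamma: Gamma (payoff 4).
The only mutual best response is (Alpha, Alpha); neither player gains by switching there.

(Alpha, Alpha)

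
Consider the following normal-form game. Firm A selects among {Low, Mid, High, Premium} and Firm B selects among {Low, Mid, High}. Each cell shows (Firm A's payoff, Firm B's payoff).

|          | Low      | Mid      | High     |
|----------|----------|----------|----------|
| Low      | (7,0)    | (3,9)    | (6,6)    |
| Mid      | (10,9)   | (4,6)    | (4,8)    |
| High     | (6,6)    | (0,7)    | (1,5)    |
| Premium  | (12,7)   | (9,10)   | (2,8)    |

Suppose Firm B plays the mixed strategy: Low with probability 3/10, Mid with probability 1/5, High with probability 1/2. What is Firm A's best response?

Compute Firm A's expected payoff from each pure strategy against the given mix.
Low: (3/10)·7 + (1/5)·3 + (1/2)·6 = 57/10
Mid: (3/10)·10 + (1/5)·4 + (1/2)·4 = 29/5
High: (3/10)·6 + (1/5)·0 + (1/2)·1 = 23/10
Premium: (3/10)·12 + (1/5)·9 + (1/2)·2 = 32/5
Highest expected payoff is 32/5, from Premium.

Premium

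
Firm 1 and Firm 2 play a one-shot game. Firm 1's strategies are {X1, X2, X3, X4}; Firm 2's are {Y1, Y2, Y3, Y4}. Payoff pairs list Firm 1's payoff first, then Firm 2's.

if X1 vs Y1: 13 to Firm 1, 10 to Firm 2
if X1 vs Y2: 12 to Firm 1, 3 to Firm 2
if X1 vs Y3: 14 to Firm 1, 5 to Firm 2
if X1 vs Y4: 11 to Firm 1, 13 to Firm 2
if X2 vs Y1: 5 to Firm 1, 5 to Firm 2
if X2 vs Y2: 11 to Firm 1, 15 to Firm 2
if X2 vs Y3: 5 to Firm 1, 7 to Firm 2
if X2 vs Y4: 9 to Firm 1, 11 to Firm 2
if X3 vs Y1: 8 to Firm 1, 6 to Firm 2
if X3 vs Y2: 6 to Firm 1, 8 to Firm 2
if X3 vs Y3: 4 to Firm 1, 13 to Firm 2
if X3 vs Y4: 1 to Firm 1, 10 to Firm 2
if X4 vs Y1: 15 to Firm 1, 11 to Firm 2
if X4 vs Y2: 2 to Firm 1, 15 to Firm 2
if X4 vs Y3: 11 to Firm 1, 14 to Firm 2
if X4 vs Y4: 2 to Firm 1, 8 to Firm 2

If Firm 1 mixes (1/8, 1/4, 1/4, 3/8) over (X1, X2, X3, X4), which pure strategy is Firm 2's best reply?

Y2

Firm 2's best reply maximizes expected payoff against the mix.
Y1: (1/8)·10 + (1/4)·5 + (1/4)·6 + (3/8)·11 = 65/8
Y2: (1/8)·3 + (1/4)·15 + (1/4)·8 + (3/8)·15 = 47/4
Y3: (1/8)·5 + (1/4)·7 + (1/4)·13 + (3/8)·14 = 87/8
Y4: (1/8)·13 + (1/4)·11 + (1/4)·10 + (3/8)·8 = 79/8
Highest expected payoff is 47/4, from Y2.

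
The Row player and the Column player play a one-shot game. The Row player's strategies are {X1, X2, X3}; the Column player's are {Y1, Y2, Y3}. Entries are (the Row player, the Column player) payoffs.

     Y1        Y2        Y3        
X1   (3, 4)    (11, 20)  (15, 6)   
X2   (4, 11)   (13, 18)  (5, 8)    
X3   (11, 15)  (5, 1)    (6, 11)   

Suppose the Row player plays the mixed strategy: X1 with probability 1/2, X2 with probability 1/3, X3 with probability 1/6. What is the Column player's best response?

Y2

The Column player's best reply maximizes expected payoff against the mix.
Y1: (1/2)·4 + (1/3)·11 + (1/6)·15 = 49/6
Y2: (1/2)·20 + (1/3)·18 + (1/6)·1 = 97/6
Y3: (1/2)·6 + (1/3)·8 + (1/6)·11 = 15/2
Highest expected payoff is 97/6, from Y2.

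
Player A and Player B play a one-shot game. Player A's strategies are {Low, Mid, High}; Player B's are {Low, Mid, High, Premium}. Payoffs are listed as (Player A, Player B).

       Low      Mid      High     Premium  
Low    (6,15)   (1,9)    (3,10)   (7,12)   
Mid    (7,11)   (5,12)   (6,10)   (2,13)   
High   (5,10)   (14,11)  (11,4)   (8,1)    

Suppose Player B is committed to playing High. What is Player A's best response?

High

With Player B fixed at High, Player A's payoffs are: Low → 3, Mid → 6, High → 11.
The maximum is 11, achieved by High.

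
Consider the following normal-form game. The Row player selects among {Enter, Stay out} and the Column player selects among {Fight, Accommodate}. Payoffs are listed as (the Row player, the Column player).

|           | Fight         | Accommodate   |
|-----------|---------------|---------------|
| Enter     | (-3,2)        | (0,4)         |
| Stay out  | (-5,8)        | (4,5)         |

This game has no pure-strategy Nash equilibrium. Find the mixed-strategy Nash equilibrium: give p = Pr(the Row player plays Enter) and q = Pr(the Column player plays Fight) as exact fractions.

p = 3/5, q = 2/3

In a mixed NE each player is indifferent between their pure strategies, so the opponent's mix sets the indifference.
The Column player indifferent between Fight and Accommodate: p·2 + (1−p)·8 = p·4 + (1−p)·5 ⟹ 8 + (-6)p = 5 + (-1)p ⟹ p = 3/5.
The Row player indifferent between Enter and Stay out: q·(-3) + (1−q)·0 = q·(-5) + (1−q)·4 ⟹ 0 + (-3)q = 4 + (-9)q ⟹ q = 2/3.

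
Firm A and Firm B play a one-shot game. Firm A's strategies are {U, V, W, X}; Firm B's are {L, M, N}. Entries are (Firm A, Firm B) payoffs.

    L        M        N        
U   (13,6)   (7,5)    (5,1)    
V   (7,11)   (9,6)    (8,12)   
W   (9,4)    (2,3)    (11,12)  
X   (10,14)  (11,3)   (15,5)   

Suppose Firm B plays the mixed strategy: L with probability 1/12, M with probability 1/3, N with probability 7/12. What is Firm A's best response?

X

Compute Firm A's expected payoff from each pure strategy against the given mix.
U: (1/12)·13 + (1/3)·7 + (7/12)·5 = 19/3
V: (1/12)·7 + (1/3)·9 + (7/12)·8 = 33/4
W: (1/12)·9 + (1/3)·2 + (7/12)·11 = 47/6
X: (1/12)·10 + (1/3)·11 + (7/12)·15 = 53/4
Highest expected payoff is 53/4, from X.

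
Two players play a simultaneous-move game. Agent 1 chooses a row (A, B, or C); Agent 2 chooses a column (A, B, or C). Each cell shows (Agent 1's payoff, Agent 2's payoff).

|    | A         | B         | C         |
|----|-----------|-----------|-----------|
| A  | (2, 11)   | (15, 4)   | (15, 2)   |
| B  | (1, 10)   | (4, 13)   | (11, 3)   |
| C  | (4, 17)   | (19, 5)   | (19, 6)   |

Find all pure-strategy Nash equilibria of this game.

(C, A)

Find each player's best response to every opponent strategy; NE are the intersections.
Agent 1's best responses — vs A: C (payoff 4); vs B: C (payoff 19); vs C: C (payoff 19).
Agent 2's best responses — vs A: A (payoff 11); vs B: B (payoff 13); vs C: A (payoff 17).
The only mutual best response is (C, A); neither player gains by switching there.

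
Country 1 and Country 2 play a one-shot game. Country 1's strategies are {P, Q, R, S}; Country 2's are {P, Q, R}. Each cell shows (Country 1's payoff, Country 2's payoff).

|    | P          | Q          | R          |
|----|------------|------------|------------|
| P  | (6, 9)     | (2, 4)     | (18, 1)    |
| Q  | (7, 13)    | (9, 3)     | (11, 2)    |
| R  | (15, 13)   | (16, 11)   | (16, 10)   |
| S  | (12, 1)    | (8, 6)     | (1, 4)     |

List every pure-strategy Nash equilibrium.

A profile is a Nash equilibrium when each player is best-responding to the other.
Country 1's best responses — vs P: R (payoff 15); vs Q: R (payoff 16); vs R: P (payoff 18).
Country 2's best responses — vs P: P (payoff 9); vs Q: P (payoff 13); vs R: P (payoff 13); vs S: Q (payoff 6).
The only mutual best response is (R, P); neither player gains by switching there.

(R, P)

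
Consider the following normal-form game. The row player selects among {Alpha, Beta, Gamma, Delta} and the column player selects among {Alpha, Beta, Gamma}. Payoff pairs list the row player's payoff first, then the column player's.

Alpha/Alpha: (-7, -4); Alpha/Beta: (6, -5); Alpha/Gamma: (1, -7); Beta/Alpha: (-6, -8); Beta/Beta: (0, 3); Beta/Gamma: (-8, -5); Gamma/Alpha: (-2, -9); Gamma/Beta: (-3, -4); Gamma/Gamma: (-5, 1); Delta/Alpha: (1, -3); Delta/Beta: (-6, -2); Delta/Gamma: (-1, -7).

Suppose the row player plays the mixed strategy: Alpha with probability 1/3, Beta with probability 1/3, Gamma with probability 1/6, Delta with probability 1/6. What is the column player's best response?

Beta

Compute the column player's expected payoff from each pure strategy against the given mix.
Alpha: (1/3)·(-4) + (1/3)·(-8) + (1/6)·(-9) + (1/6)·(-3) = -6
Beta: (1/3)·(-5) + (1/3)·3 + (1/6)·(-4) + (1/6)·(-2) = -5/3
Gamma: (1/3)·(-7) + (1/3)·(-5) + (1/6)·1 + (1/6)·(-7) = -5
Highest expected payoff is -5/3, from Beta.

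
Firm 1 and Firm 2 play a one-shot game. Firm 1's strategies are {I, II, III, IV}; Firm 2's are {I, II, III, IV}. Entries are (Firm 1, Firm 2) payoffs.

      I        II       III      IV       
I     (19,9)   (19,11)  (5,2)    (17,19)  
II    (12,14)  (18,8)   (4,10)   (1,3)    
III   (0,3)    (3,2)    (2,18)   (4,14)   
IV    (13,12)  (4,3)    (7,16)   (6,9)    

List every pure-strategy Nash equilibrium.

Find each player's best response to every opponent strategy; NE are the intersections.
Firm 1's best responses — vs I: I (payoff 19); vs II: I (payoff 19); vs III: IV (payoff 7); vs IV: I (payoff 17).
Firm 2's best responses — vs I: IV (payoff 19); vs II: I (payoff 14); vs III: III (payoff 18); vs IV: III (payoff 16).
Mutual best responses occur at (I, IV) and (IV, III); at each, neither player gains by switching.

(I, IV) and (IV, III)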